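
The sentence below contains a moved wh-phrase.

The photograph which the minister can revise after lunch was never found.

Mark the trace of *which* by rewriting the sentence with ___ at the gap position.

The photograph which the minister can revise ___ after lunch was never found.

'which' functions as the direct object of 'revise'. The gap is right after 'revise'.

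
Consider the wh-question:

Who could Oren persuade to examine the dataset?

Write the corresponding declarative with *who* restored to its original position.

Oren could persuade who to examine the dataset.

'who' functions as the direct object of 'persuade'. Fronting leaves a gap immediately after 'persuade':
Who could Oren persuade ___ to examine the dataset?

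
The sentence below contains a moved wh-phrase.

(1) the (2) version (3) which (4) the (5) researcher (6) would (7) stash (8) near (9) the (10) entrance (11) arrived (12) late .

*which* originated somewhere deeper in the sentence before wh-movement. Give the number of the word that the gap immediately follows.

The filler 'which' is interpreted as the direct object of 'stash'. Fronting leaves a gap immediately after 'stash':
The version which the researcher would stash ___ near the entrance arrived late.
'stash' is word 7.

7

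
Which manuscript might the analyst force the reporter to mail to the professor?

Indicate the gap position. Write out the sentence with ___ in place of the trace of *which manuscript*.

Before movement: The analyst might force the reporter to mail which manuscript to the professor.
'which manuscript' is the direct object of 'mail'. The gap is right after 'mail'.

Which manuscript might the analyst force the reporter to mail ___ to the professor?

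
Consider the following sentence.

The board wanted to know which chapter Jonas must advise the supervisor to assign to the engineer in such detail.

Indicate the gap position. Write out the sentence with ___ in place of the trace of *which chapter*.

The board wanted to know which chapter Jonas must advise the supervisor to assign ___ to the engineer in such detail.

Before movement: Jonas must advise the supervisor to assign which chapter to the engineer in such detail.
'which chapter' functions as the direct object of 'assign'. The gap is right after 'assign'.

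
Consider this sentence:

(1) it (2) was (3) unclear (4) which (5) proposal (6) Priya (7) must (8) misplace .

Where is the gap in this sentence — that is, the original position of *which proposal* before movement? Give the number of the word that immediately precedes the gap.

Before movement: Priya must misplace which proposal.
The filler 'which proposal' is interpreted as the direct object of 'misplace'. Fronting leaves a gap immediately after 'misplace':
It was unclear which proposal Priya must misplace ___.
'misplace' is word 8.

8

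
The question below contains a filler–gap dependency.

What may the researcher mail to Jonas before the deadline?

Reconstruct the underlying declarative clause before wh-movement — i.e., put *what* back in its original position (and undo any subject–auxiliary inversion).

The researcher may mail what to Jonas before the deadline.

'what' is the direct object of 'mail'. It moves to the left edge, and the trace sits right after 'mail':
What may the researcher mail ___ to Jonas before the deadline?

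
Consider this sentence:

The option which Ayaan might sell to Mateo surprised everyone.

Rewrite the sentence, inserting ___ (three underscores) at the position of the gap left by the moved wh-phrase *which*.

The option which Ayaan might sell ___ to Mateo surprised everyone.

The filler 'which' is interpreted as the direct object of 'sell'. The gap is right after 'sell'.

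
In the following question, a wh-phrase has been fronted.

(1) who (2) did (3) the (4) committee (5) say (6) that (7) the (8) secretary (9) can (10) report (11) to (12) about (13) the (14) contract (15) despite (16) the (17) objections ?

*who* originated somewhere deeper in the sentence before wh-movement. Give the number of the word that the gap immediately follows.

11

Before movement: The committee did say that the secretary can report to who about the contract despite the objections.
'who' functions as the object of the preposition 'to'. Fronting leaves a gap immediately after 'to':
Who did the committee say that the secretary can report to ___ about the contract despite the objections?
'to' is word 11.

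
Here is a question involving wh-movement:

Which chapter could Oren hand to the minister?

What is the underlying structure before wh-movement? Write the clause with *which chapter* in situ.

Oren could hand which chapter to the minister.

The filler 'which chapter' is interpreted as the direct object of 'hand'. Wh-movement fronts it, leaving a gap right after 'hand':
Which chapter could Oren hand ___ to the minister?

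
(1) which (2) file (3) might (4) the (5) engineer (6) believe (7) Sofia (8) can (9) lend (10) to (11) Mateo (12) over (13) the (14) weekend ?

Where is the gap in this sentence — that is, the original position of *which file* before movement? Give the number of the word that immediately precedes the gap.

In situ: The engineer might believe Sofia can lend which file to Mateo over the weekend.
The filler 'which file' is interpreted as the direct object of 'lend'. It moves to the left edge, and the trace sits right after 'lend':
Which file might the engineer believe Sofia can lend ___ to Mateo over the weekend?
'lend' is word 9.

9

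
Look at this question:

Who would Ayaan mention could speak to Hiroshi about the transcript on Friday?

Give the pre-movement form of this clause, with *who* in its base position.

Ayaan would mention who could speak to Hiroshi about the transcript on Friday.

The filler 'who' is interpreted as the subject of the clause embedded under 'mention'. It moves to the left edge, and the trace sits right after 'mention':
Who would Ayaan mention ___ could speak to Hiroshi about the transcript on Friday?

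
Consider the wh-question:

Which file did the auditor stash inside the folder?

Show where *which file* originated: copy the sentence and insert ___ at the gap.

Underlying clause: The auditor did stash which file inside the folder.
The filler 'which file' is interpreted as the direct object of 'stash'. The gap is right after 'stash'.

Which file did the auditor stash ___ inside the folder?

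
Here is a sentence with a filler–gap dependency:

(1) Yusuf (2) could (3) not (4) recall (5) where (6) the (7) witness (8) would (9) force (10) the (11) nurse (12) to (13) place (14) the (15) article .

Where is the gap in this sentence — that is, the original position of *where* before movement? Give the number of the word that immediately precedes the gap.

15

Before movement: The witness would force the nurse to place the article where.
The filler 'where' is interpreted as the locative complement of 'place'. Wh-movement fronts it, leaving a gap right after 'article':
Yusuf could not recall where the witness would force the nurse to place the article ___.
'article' is word 15.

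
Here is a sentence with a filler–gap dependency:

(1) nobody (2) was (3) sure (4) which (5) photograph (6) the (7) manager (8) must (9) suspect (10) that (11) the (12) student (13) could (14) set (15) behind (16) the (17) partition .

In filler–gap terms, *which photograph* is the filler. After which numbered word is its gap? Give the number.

14

Before movement: The manager must suspect that the student could set which photograph behind the partition.
The filler 'which photograph' is interpreted as the direct object of 'set'. Fronting leaves a gap immediately after 'set':
Nobody was sure which photograph the manager must suspect that the student could set ___ behind the partition.
'set' is word 14.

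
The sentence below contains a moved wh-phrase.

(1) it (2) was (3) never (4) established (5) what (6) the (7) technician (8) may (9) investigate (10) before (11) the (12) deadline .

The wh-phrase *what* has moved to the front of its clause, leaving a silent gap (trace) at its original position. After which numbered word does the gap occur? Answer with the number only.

9

Before movement: The technician may investigate what before the deadline.
'what' functions as the direct object of 'investigate'. Fronting leaves a gap immediately after 'investigate':
It was never established what the technician may investigate ___ before the deadline.
'investigate' is word 9.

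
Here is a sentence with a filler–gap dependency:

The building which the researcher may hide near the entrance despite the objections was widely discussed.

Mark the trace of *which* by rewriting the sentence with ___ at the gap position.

The building which the researcher may hide ___ near the entrance despite the objections was widely discussed.

'which' is the direct object of 'hide'. The gap is right after 'hide'.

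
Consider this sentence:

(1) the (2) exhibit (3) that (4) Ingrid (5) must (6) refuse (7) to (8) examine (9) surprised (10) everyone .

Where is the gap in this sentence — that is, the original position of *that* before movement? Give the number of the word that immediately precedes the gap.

8

'that' functions as the direct object of 'examine'. Fronting leaves a gap immediately after 'examine':
The exhibit that Ingrid must refuse to examine ___ surprised everyone.
'examine' is word 8.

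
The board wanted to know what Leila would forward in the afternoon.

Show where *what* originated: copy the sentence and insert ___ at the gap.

Pre-movement form: Leila would forward what in the afternoon.
'what' functions as the direct object of 'forward'. The gap is right after 'forward'.

The board wanted to know what Leila would forward ___ in the afternoon.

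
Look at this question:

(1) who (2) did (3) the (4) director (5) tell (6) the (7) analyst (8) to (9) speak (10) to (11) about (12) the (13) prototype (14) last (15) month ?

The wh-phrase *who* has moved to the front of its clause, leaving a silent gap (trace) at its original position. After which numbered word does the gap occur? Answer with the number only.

10

Before movement: The director did tell the analyst to speak to who about the prototype last month.
The filler 'who' is interpreted as the object of the preposition 'to'. It moves to the left edge, and the trace sits right after 'to':
Who did the director tell the analyst to speak to ___ about the prototype last month?
'to' is word 10.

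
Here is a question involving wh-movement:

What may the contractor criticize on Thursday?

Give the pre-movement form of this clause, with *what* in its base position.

The contractor may criticize what on Thursday.

The filler 'what' is interpreted as the direct object of 'criticize'. Wh-movement fronts it, leaving a gap right after 'criticize':
What may the contractor criticize ___ on Thursday?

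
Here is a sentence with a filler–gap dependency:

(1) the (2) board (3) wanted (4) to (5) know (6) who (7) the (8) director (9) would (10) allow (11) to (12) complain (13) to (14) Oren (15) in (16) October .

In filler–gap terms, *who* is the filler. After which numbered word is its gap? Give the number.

In situ: The director would allow who to complain to Oren in October.
The filler 'who' is interpreted as the direct object of 'allow'. It moves to the left edge, and the trace sits right after 'allow':
The board wanted to know who the director would allow ___ to complain to Oren in October.
'allow' is word 10.

10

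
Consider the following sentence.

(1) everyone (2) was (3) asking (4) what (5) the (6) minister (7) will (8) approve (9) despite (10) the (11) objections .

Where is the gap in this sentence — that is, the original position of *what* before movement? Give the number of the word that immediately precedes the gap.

In situ: The minister will approve what despite the objections.
'what' is the direct object of 'approve'. Wh-movement fronts it, leaving a gap right after 'approve':
Everyone was asking what the minister will approve ___ despite the objections.
'approve' is word 8.

8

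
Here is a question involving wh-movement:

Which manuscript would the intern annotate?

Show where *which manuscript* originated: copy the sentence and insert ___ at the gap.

Underlying clause: The intern would annotate which manuscript.
'which manuscript' functions as the direct object of 'annotate'. The gap is right after 'annotate'.

Which manuscript would the intern annotate ___?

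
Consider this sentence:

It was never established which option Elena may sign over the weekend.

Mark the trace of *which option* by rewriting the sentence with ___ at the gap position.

Before movement: Elena may sign which option over the weekend.
The filler 'which option' is interpreted as the direct object of 'sign'. The gap is right after 'sign'.

It was never established which option Elena may sign ___ over the weekend.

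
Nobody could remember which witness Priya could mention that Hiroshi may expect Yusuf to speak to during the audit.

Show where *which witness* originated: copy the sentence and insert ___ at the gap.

Pre-movement form: Priya could mention that Hiroshi may expect Yusuf to speak to which witness during the audit.
'which witness' functions as the object of the preposition 'to'. The gap is right after 'to'.

Nobody could remember which witness Priya could mention that Hiroshi may expect Yusuf to speak to ___ during the audit.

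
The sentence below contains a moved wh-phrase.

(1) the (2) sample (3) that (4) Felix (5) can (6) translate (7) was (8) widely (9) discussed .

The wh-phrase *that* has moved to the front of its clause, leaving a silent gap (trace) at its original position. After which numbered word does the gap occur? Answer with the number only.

'that' is the direct object of 'translate'. Wh-movement fronts it, leaving a gap right after 'translate':
The sample that Felix can translate ___ was widely discussed.
'translate' is word 6.

6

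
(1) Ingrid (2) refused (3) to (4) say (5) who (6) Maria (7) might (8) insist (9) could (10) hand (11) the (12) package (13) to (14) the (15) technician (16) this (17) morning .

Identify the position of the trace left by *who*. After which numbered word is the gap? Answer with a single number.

8

Before movement: Maria might insist who could hand the package to the technician this morning.
The filler 'who' is interpreted as the subject of the clause embedded under 'insist'. Wh-movement fronts it, leaving a gap right after 'insist':
Ingrid refused to say who Maria might insist ___ could hand the package to the technician this morning.
'insist' is word 8.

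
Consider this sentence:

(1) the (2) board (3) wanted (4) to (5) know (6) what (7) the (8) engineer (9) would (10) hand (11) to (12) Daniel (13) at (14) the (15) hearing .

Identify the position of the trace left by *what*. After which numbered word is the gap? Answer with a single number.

Pre-movement form: The engineer would hand what to Daniel at the hearing.
'what' functions as the direct object of 'hand'. It moves to the left edge, and the trace sits right after 'hand':
The board wanted to know what the engineer would hand ___ to Daniel at the hearing.
'hand' is word 10.

10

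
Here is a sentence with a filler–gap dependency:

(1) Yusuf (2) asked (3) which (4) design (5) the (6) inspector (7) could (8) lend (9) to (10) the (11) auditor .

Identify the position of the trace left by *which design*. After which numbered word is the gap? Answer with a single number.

8

In situ: The inspector could lend which design to the auditor.
The filler 'which design' is interpreted as the direct object of 'lend'. It moves to the left edge, and the trace sits right after 'lend':
Yusuf asked which design the inspector could lend ___ to the auditor.
'lend' is word 8.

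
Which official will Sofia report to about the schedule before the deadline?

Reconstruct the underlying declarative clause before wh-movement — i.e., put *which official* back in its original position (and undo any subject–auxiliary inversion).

'which official' is the object of the preposition 'to'. Fronting leaves a gap immediately after 'to':
Which official will Sofia report to ___ about the schedule before the deadline?

Sofia will report to which official about the schedule before the deadline.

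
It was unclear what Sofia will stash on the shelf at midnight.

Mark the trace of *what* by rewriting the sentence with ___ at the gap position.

It was unclear what Sofia will stash ___ on the shelf at midnight.

Underlying clause: Sofia will stash what on the shelf at midnight.
The filler 'what' is interpreted as the direct object of 'stash'. The gap is right after 'stash'.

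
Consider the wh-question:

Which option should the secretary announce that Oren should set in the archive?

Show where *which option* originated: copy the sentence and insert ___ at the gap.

Which option should the secretary announce that Oren should set ___ in the archive?

Underlying clause: The secretary should announce that Oren should set which option in the archive.
'which option' functions as the direct object of 'set'. The gap is right after 'set'.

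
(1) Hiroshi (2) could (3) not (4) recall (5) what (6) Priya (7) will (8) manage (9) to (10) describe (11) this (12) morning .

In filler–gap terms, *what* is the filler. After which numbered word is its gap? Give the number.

Underlying clause: Priya will manage to describe what this morning.
The filler 'what' is interpreted as the direct object of 'describe'. It moves to the left edge, and the trace sits right after 'describe':
Hiroshi could not recall what Priya will manage to describe ___ this morning.
'describe' is word 10.

10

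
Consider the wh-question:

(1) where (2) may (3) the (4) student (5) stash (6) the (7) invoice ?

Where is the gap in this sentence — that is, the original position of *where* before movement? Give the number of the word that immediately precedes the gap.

7

Pre-movement form: The student may stash the invoice where.
The filler 'where' is interpreted as the locative complement of 'stash'. It moves to the left edge, and the trace sits right after 'invoice':
Where may the student stash the invoice ___?
'invoice' is word 7.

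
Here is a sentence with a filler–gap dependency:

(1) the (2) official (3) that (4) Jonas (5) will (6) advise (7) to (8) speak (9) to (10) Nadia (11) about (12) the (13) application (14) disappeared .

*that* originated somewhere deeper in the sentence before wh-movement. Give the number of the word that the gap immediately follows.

The filler 'that' is interpreted as the direct object of 'advise'. Wh-movement fronts it, leaving a gap right after 'advise':
The official that Jonas will advise ___ to speak to Nadia about the application disappeared.
'advise' is word 6.

6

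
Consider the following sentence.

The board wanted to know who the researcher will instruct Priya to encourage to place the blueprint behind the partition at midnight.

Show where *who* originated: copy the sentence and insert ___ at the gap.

The board wanted to know who the researcher will instruct Priya to encourage ___ to place the blueprint behind the partition at midnight.

In situ: The researcher will instruct Priya to encourage who to place the blueprint behind the partition at midnight.
'who' is the direct object of 'encourage'. The gap is right after 'encourage'.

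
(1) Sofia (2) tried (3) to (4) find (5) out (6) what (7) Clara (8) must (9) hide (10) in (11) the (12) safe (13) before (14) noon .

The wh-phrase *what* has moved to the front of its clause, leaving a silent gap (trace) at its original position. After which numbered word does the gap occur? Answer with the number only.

Underlying clause: Clara must hide what in the safe before noon.
'what' is the direct object of 'hide'. It moves to the left edge, and the trace sits right after 'hide':
Sofia tried to find out what Clara must hide ___ in the safe before noon.
'hide' is word 9.

9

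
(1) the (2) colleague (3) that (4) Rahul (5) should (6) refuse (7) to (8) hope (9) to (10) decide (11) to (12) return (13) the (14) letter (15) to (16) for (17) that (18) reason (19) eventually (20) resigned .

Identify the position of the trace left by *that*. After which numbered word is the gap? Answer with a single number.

The filler 'that' is interpreted as the object of the preposition 'to' (recipient of 'return'). Wh-movement fronts it, leaving a gap right after 'to':
The colleague that Rahul should refuse to hope to decide to return the letter to ___ for that reason eventually resigned.
'to' is word 15.

15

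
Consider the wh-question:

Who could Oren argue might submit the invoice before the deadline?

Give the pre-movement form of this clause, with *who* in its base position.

The filler 'who' is interpreted as the subject of the clause embedded under 'argue'. Wh-movement fronts it, leaving a gap right after 'argue':
Who could Oren argue ___ might submit the invoice before the deadline?

Oren could argue who might submit the invoice before the deadline.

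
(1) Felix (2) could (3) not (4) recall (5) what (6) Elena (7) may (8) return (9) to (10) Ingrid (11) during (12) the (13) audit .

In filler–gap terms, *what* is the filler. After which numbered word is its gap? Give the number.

Underlying clause: Elena may return what to Ingrid during the audit.
'what' is the direct object of 'return'. Fronting leaves a gap immediately after 'return':
Felix could not recall what Elena may return ___ to Ingrid during the audit.
'return' is word 8.

8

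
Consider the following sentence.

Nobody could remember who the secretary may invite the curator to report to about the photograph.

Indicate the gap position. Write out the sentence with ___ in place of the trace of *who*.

Nobody could remember who the secretary may invite the curator to report to ___ about the photograph.

Underlying clause: The secretary may invite the curator to report to who about the photograph.
The filler 'who' is interpreted as the object of the preposition 'to'. The gap is right after 'to'.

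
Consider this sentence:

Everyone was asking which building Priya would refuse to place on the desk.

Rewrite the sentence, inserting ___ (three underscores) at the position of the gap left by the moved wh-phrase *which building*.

Underlying clause: Priya would refuse to place which building on the desk.
'which building' is the direct object of 'place'. The gap is right after 'place'.

Everyone was asking which building Priya would refuse to place ___ on the desk.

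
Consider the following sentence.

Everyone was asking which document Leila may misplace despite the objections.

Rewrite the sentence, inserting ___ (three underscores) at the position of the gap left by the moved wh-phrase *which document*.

Pre-movement form: Leila may misplace which document despite the objections.
The filler 'which document' is interpreted as the direct object of 'misplace'. The gap is right after 'misplace'.

Everyone was asking which document Leila may misplace ___ despite the objections.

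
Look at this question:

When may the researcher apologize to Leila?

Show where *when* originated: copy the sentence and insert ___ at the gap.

When may the researcher apologize to Leila ___?

Before movement: The researcher may apologize to Leila when.
The filler 'when' is interpreted as the temporal adjunct. The gap is right after 'Leila'.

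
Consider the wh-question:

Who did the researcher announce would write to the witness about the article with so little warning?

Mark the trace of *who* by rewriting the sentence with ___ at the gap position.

In situ: The researcher did announce who would write to the witness about the article with so little warning.
'who' is the subject of the clause embedded under 'announce'. The gap is right after 'announce'.

Who did the researcher announce ___ would write to the witness about the article with so little warning?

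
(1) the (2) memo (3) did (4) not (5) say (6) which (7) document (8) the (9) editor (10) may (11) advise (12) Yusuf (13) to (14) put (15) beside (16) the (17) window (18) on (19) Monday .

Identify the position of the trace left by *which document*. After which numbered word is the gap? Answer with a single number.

In situ: The editor may advise Yusuf to put which document beside the window on Monday.
'which document' is the direct object of 'put'. It moves to the left edge, and the trace sits right after 'put':
The memo did not say which document the editor may advise Yusuf to put ___ beside the window on Monday.
'put' is word 14.

14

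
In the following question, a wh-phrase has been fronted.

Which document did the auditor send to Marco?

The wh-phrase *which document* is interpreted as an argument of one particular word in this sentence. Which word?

send

Underlying clause: The auditor did send which document to Marco.
The filler 'which document' is interpreted as the direct object of 'send'. It moves to the left edge, and the trace sits right after 'send':
Which document did the auditor send ___ to Marco?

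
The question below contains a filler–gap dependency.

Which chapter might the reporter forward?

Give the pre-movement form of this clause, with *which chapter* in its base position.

The reporter might forward which chapter.

'which chapter' functions as the direct object of 'forward'. Wh-movement fronts it, leaving a gap right after 'forward':
Which chapter might the reporter forward ___?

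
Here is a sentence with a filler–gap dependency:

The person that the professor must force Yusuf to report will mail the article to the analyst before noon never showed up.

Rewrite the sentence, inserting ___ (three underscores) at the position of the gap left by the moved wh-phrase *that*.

'that' functions as the subject of the clause embedded under 'report'. The gap is right after 'report'.

The person that the professor must force Yusuf to report ___ will mail the article to the analyst before noon never showed up.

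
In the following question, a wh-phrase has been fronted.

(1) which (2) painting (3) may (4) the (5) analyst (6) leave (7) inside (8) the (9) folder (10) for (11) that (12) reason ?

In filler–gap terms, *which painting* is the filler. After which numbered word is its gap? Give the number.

6

Before movement: The analyst may leave which painting inside the folder for that reason.
'which painting' is the direct object of 'leave'. Wh-movement fronts it, leaving a gap right after 'leave':
Which painting may the analyst leave ___ inside the folder for that reason?
'leave' is word 6.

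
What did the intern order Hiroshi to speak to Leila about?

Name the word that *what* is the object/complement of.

Pre-movement form: The intern did order Hiroshi to speak to Leila about what.
'what' is the object of the preposition 'about'. Fronting leaves a gap immediately after 'about':
What did the intern order Hiroshi to speak to Leila about ___?

about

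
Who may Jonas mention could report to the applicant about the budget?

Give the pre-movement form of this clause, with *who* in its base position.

'who' functions as the subject of the clause embedded under 'mention'. Fronting leaves a gap immediately after 'mention':
Who may Jonas mention ___ could report to the applicant about the budget?

Jonas may mention who could report to the applicant about the budget.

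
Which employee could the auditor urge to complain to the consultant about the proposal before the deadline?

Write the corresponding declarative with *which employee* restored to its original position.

'which employee' functions as the direct object of 'urge'. Fronting leaves a gap immediately after 'urge':
Which employee could the auditor urge ___ to complain to the consultant about the proposal before the deadline?

The auditor could urge which employee to complain to the consultant about the proposal before the deadline.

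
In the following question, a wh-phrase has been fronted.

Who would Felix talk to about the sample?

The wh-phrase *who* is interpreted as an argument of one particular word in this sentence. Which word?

to

Underlying clause: Felix would talk to who about the sample.
'who' functions as the object of the preposition 'to'. It moves to the left edge, and the trace sits right after 'to':
Who would Felix talk to ___ about the sample?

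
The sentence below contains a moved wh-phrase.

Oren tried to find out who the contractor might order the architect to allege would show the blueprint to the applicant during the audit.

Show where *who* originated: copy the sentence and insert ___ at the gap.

Oren tried to find out who the contractor might order the architect to allege ___ would show the blueprint to the applicant during the audit.

Underlying clause: The contractor might order the architect to allege who would show the blueprint to the applicant during the audit.
The filler 'who' is interpreted as the subject of the clause embedded under 'allege'. The gap is right after 'allege'.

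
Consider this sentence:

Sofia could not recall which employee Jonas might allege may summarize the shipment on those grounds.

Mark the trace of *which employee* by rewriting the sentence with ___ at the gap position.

Underlying clause: Jonas might allege which employee may summarize the shipment on those grounds.
The filler 'which employee' is interpreted as the subject of the clause embedded under 'allege'. The gap is right after 'allege'.

Sofia could not recall which employee Jonas might allege ___ may summarize the shipment on those grounds.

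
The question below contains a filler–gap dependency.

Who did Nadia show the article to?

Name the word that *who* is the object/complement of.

In situ: Nadia did show the article to who.
'who' functions as the object of the preposition 'to' (recipient of 'show'). Wh-movement fronts it, leaving a gap right after 'to':
Who did Nadia show the article to ___?

to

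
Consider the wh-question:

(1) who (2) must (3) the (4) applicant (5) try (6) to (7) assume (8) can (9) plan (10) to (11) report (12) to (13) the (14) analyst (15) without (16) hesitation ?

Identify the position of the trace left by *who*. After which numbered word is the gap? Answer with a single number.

Before movement: The applicant must try to assume who can plan to report to the analyst without hesitation.
'who' is the subject of the clause embedded under 'assume'. Fronting leaves a gap immediately after 'assume':
Who must the applicant try to assume ___ can plan to report to the analyst without hesitation?
'assume' is word 7.

7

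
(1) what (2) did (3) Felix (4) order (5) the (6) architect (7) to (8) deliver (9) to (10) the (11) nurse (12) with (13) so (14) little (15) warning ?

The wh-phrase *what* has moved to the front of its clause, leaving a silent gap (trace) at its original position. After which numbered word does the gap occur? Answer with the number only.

8

Underlying clause: Felix did order the architect to deliver what to the nurse with so little warning.
The filler 'what' is interpreted as the direct object of 'deliver'. Fronting leaves a gap immediately after 'deliver':
What did Felix order the architect to deliver ___ to the nurse with so little warning?
'deliver' is word 8.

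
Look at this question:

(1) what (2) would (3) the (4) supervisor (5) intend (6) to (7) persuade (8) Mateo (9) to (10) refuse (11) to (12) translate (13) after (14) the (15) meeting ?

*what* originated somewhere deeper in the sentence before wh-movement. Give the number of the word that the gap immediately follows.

In situ: The supervisor would intend to persuade Mateo to refuse to translate what after the meeting.
'what' is the direct object of 'translate'. Wh-movement fronts it, leaving a gap right after 'translate':
What would the supervisor intend to persuade Mateo to refuse to translate ___ after the meeting?
'translate' is word 12.

12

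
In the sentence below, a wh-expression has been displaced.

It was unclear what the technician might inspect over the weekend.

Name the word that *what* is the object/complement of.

Underlying clause: The technician might inspect what over the weekend.
The filler 'what' is interpreted as the direct object of 'inspect'. Fronting leaves a gap immediately after 'inspect':
It was unclear what the technician might inspect ___ over the weekend.

inspect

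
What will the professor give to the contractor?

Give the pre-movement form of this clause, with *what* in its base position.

'what' functions as the direct object of 'give'. It moves to the left edge, and the trace sits right after 'give':
What will the professor give ___ to the contractor?

The professor will give what to the contractor.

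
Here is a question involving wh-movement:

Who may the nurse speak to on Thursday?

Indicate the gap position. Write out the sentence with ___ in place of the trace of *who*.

Before movement: The nurse may speak to who on Thursday.
The filler 'who' is interpreted as the object of the preposition 'to'. The gap is right after 'to'.

Who may the nurse speak to ___ on Thursday?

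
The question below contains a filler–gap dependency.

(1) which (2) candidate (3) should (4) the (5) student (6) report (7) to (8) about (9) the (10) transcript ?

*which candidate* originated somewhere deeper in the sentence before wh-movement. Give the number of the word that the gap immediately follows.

7

Pre-movement form: The student should report to which candidate about the transcript.
The filler 'which candidate' is interpreted as the object of the preposition 'to'. Fronting leaves a gap immediately after 'to':
Which candidate should the student report to ___ about the transcript?
'to' is word 7.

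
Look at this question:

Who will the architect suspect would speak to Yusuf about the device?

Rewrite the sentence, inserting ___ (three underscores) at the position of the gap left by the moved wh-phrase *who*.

Who will the architect suspect ___ would speak to Yusuf about the device?

Before movement: The architect will suspect who would speak to Yusuf about the device.
'who' functions as the subject of the clause embedded under 'suspect'. The gap is right after 'suspect'.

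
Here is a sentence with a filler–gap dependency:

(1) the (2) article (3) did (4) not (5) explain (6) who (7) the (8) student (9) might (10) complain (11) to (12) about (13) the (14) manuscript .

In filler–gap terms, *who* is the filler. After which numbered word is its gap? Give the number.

11

Before movement: The student might complain to who about the manuscript.
'who' is the object of the preposition 'to'. It moves to the left edge, and the trace sits right after 'to':
The article did not explain who the student might complain to ___ about the manuscript.
'to' is word 11.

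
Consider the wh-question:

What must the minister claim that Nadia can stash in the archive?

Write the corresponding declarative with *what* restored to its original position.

The minister must claim that Nadia can stash what in the archive.

The filler 'what' is interpreted as the direct object of 'stash'. Fronting leaves a gap immediately after 'stash':
What must the minister claim that Nadia can stash ___ in the archive?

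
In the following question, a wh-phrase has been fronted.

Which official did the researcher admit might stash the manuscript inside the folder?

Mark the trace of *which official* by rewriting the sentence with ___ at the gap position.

Underlying clause: The researcher did admit which official might stash the manuscript inside the folder.
'which official' is the subject of the clause embedded under 'admit'. The gap is right after 'admit'.

Which official did the researcher admit ___ might stash the manuscript inside the folder?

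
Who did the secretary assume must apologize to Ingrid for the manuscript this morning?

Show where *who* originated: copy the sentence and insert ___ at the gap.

Before movement: The secretary did assume who must apologize to Ingrid for the manuscript this morning.
'who' is the subject of the clause embedded under 'assume'. The gap is right after 'assume'.

Who did the secretary assume ___ must apologize to Ingrid for the manuscript this morning?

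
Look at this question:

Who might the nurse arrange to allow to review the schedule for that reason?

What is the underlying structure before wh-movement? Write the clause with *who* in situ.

The filler 'who' is interpreted as the direct object of 'allow'. Fronting leaves a gap immediately after 'allow':
Who might the nurse arrange to allow ___ to review the schedule for that reason?

The nurse might arrange to allow who to review the schedule for that reason.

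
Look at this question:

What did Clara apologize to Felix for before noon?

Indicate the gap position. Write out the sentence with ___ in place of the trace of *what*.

Underlying clause: Clara did apologize to Felix for what before noon.
'what' functions as the object of the preposition 'for'. The gap is right after 'for'.

What did Clara apologize to Felix for ___ before noon?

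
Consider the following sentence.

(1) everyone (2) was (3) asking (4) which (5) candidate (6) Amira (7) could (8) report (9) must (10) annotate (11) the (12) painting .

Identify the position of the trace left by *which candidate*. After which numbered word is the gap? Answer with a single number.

Underlying clause: Amira could report which candidate must annotate the painting.
'which candidate' is the subject of the clause embedded under 'report'. It moves to the left edge, and the trace sits right after 'report':
Everyone was asking which candidate Amira could report ___ must annotate the painting.
'report' is word 8.

8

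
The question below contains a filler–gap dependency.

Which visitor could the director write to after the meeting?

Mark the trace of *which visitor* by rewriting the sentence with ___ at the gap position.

Which visitor could the director write to ___ after the meeting?

Pre-movement form: The director could write to which visitor after the meeting.
'which visitor' functions as the object of the preposition 'to'. The gap is right after 'to'.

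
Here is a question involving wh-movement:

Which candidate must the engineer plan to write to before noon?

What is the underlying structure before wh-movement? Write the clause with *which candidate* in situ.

The engineer must plan to write to which candidate before noon.

'which candidate' functions as the object of the preposition 'to'. It moves to the left edge, and the trace sits right after 'to':
Which candidate must the engineer plan to write to ___ before noon?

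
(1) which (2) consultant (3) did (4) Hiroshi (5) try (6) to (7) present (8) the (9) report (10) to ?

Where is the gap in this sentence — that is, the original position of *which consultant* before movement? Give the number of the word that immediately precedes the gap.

Underlying clause: Hiroshi did try to present the report to which consultant.
The filler 'which consultant' is interpreted as the object of the preposition 'to' (recipient of 'present'). Wh-movement fronts it, leaving a gap right after 'to':
Which consultant did Hiroshi try to present the report to ___?
'to' is word 10.

10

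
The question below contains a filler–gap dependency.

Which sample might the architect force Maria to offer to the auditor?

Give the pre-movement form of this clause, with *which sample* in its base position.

The architect might force Maria to offer which sample to the auditor.

'which sample' functions as the direct object of 'offer'. It moves to the left edge, and the trace sits right after 'offer':
Which sample might the architect force Maria to offer ___ to the auditor?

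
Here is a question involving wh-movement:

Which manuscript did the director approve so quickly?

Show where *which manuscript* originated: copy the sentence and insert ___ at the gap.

Which manuscript did the director approve ___ so quickly?

Pre-movement form: The director did approve which manuscript so quickly.
The filler 'which manuscript' is interpreted as the direct object of 'approve'. The gap is right after 'approve'.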